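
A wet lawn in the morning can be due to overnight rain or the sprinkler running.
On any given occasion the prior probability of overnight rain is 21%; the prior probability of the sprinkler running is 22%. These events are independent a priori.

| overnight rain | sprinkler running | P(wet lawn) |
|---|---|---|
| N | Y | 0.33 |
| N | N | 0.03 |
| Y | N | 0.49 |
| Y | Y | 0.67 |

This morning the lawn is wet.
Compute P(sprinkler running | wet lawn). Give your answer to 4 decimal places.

Numerator (weight on configurations with sprinkler running): 0.057354 + 0.030954 = 0.088308
Denominator P(wet lawn): 0.03*0.79*0.78 + 0.33*0.79*0.22 + 0.49*0.21*0.78 + 0.67*0.21*0.22 = 0.187056
Posterior = 0.088308 / 0.187056 ≈ 0.4721

P(sprinkler running | wet lawn) ≈ 0.4721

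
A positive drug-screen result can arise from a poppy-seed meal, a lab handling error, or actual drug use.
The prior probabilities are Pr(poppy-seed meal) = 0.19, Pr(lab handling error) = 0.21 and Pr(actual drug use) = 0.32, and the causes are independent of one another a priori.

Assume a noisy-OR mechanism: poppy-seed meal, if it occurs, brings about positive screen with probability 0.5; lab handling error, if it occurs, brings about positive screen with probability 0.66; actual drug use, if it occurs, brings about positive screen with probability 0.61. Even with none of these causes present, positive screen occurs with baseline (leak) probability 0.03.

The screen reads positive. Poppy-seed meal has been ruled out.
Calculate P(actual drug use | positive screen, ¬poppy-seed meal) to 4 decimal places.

Under noisy-OR, P(positive screen | causes) = 1 − (1−0.03)·∏(1−qᵢ) over the active causes.
For the numerator, keep only actual drug use=true terms: 0.157166 + 0.058557 = 0.215723
The normalizing constant is 0.03×0.79×0.68 + 0.6217×0.79×0.32 + 0.6702×0.21×0.68 + 0.871378×0.21×0.32 = 0.327544
Posterior = 0.215723 / 0.327544 ≈ 0.6586

P(actual drug use | positive screen, ¬poppy-seed meal) ≈ 0.6586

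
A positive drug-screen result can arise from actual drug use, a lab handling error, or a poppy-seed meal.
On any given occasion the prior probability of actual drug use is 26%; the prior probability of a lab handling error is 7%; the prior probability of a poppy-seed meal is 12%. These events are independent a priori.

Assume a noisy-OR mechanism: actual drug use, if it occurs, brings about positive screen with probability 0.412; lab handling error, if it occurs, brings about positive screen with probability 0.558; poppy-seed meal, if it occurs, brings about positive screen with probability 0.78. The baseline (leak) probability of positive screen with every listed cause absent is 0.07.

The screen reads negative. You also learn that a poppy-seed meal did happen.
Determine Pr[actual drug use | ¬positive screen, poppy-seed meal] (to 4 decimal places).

Pr[actual drug use | ¬positive screen, poppy-seed meal] ≈ 0.1712

Under noisy-OR, P(positive screen | causes) = 1 − (1−0.07)·∏(1−qᵢ) over the active causes.
Enumerate the 4 (actual drug use, lab handling error) configurations and weight by the priors:
  P(¬positive screen | poppy-seed meal) = 0.2046·0.74·0.93 + 0.090433·0.74·0.07 + 0.120305·0.26·0.93 + 0.053175·0.26·0.07
        = 0.140806 + 0.004684 + 0.029090 + 0.000968 = 0.175548
Configurations with actual drug use contribute 0.030058, so
  P(actual drug use | ¬positive screen, poppy-seed meal) = 0.030058 / 0.175548 ≈ 0.1712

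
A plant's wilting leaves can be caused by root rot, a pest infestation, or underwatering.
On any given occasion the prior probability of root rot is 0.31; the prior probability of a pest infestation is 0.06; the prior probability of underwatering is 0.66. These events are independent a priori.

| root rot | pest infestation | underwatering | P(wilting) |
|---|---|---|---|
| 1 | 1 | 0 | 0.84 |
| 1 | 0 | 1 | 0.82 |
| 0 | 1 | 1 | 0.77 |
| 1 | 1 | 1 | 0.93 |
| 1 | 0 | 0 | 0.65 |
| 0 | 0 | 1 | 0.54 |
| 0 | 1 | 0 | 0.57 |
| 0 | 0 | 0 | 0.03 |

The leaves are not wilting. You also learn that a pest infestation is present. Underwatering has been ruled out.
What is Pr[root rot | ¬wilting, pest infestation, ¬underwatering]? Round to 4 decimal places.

Pr[root rot | ¬wilting, pest infestation, ¬underwatering] ≈ 0.1432

Weight on root rot=true, given the evidence: 0.16*0.31 = 0.049600
Normalizer over all consistent configurations: 0.43*0.69 + 0.16*0.31 = 0.346300
Posterior = 0.049600 / 0.346300 ≈ 0.1432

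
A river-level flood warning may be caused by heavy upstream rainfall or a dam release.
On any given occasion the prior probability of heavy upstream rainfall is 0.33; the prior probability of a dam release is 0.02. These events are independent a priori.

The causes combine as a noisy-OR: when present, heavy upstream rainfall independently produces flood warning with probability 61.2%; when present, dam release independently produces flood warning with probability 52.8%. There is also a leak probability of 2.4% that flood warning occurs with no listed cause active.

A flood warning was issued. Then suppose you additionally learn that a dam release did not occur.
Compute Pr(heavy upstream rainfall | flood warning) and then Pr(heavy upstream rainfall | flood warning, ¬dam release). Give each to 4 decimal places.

Under noisy-OR, P(flood warning | causes) = 1 − (1−0.024)·∏(1−qᵢ) over the active causes.
P(flood warning) = 0.024*0.67*0.98 + 0.539328*0.67*0.02 + 0.621312*0.33*0.98 + 0.821259*0.33*0.02 = 0.015758 + 0.007227 + 0.200932 + 0.005420 = 0.229337
Of this, 0.206352 comes from 0.200932 + 0.005420 (the heavy upstream rainfall=true cases).
P(heavy upstream rainfall | flood warning) = 0.206352 / 0.229337 ≈ 0.8998

Now also conditioning on dam release≠true:
By total probability over both values of heavy upstream rainfall:
  P(flood warning | ¬dam release) = 0.024×0.67 + 0.621312×0.33
        = 0.016080 + 0.205033 = 0.221113
Keeping only the heavy upstream rainfall-present terms gives 0.205033, so
  P(heavy upstream rainfall | flood warning, ¬dam release) = 0.205033 / 0.221113 ≈ 0.9273
Ruling out dam release raises the posterior on heavy upstream rainfall — the flip side of explaining away.

Pr(heavy upstream rainfall | flood warning) ≈ 0.8998; Pr(heavy upstream rainfall | flood warning, ¬dam release) ≈ 0.9273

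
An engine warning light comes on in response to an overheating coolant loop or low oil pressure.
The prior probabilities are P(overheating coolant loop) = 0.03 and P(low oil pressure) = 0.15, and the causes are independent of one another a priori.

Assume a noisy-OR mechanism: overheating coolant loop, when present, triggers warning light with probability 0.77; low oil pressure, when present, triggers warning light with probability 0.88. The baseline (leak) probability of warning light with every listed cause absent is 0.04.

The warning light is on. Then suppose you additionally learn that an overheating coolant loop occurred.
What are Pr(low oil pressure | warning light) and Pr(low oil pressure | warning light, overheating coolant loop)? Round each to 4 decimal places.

Under noisy-OR, P(warning light | causes) = 1 − (1−0.04)·∏(1−qᵢ) over the active causes.
By total probability over the 4 (overheating coolant loop, low oil pressure) configurations:
  P(warning light) = 0.04*0.97*0.85 + 0.8848*0.97*0.15 + 0.7792*0.03*0.85 + 0.973504*0.03*0.15
        = 0.032980 + 0.128738 + 0.019870 + 0.004381 = 0.185969
Configurations with low oil pressure contribute 0.133119, so
  P(low oil pressure | warning light) = 0.133119 / 0.185969 ≈ 0.7158

Now also conditioning on overheating coolant loop=true:
P(warning light | overheating coolant loop) = 0.7792×0.85 + 0.973504×0.15 = 0.662320 + 0.146026 = 0.808346
Of this, 0.146026 comes from 0.973504×0.15 (the low oil pressure=true cases).
Hence the posterior is 0.146026/0.808346 ≈ 0.1806.

Pr(low oil pressure | warning light) ≈ 0.7158; Pr(low oil pressure | warning light, overheating coolant loop) ≈ 0.1806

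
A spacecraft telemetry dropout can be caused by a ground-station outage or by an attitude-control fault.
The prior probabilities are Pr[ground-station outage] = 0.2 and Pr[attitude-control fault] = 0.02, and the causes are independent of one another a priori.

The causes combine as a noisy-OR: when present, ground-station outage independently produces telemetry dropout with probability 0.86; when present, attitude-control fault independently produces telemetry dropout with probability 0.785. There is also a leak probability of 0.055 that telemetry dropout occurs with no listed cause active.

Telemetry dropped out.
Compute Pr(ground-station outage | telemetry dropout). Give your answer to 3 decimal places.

Under noisy-OR, P(telemetry dropout | causes) = 1 − (1−0.055)·∏(1−qᵢ) over the active causes.
By total probability over the 4 (ground-station outage, attitude-control fault) configurations:
  P(telemetry dropout) = 0.055*0.8*0.98 + 0.796825*0.8*0.02 + 0.8677*0.2*0.98 + 0.971556*0.2*0.02
        = 0.043120 + 0.012749 + 0.170069 + 0.003886 = 0.229824
Configurations with ground-station outage contribute 0.173955, so
  P(ground-station outage | telemetry dropout) = 0.173955 / 0.229824 ≈ 0.757

Pr(ground-station outage | telemetry dropout) ≈ 0.757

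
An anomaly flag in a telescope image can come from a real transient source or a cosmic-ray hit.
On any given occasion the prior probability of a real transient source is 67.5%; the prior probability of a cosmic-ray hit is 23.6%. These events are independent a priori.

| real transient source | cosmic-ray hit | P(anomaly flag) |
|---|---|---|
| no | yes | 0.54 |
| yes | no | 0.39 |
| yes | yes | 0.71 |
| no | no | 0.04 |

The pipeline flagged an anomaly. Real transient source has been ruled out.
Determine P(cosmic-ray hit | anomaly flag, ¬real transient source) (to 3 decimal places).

P(anomaly flag | ¬real transient source) = 0.04·0.764 + 0.54·0.236 = 0.030560 + 0.127440 = 0.158000
Restricting to configurations with cosmic-ray hit present: 0.54·0.236 = 0.127440.
So P(cosmic-ray hit | anomaly flag, ¬real transient source) = 0.127440/0.158000 ≈ 0.807.

P(cosmic-ray hit | anomaly flag, ¬real transient source) ≈ 0.807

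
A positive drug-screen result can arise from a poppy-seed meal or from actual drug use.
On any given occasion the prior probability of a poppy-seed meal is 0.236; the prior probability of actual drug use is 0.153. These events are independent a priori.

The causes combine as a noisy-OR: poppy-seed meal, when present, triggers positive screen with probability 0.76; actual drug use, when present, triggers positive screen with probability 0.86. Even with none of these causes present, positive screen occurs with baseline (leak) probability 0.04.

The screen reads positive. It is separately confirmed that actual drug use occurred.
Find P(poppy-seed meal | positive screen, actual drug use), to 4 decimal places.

Under noisy-OR, P(positive screen | causes) = 1 − (1−0.04)·∏(1−qᵢ) over the active causes.
By total probability over both values of poppy-seed meal:
  P(positive screen | actual drug use) = 0.8656·0.764 + 0.967744·0.236
        = 0.661318 + 0.228388 = 0.889706
Configurations with poppy-seed meal contribute 0.228388, so
  P(poppy-seed meal | positive screen, actual drug use) = 0.228388 / 0.889706 ≈ 0.2567

P(poppy-seed meal | positive screen, actual drug use) ≈ 0.2567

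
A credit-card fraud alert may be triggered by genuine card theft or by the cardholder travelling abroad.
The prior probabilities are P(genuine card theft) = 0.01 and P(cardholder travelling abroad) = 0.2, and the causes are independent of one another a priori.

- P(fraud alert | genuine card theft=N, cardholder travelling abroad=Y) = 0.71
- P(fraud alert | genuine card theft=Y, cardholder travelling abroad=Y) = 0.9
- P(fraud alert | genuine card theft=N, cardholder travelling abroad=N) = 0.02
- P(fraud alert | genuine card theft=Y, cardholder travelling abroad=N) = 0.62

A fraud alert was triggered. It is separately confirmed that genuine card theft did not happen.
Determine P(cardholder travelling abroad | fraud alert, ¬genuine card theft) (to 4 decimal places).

P(cardholder travelling abroad | fraud alert, ¬genuine card theft) ≈ 0.8987

P(fraud alert | ¬genuine card theft) = 0.02×0.8 + 0.71×0.2 = 0.016000 + 0.142000 = 0.158000
Of this, 0.142000 comes from 0.71×0.2 (the cardholder travelling abroad=true cases).
So P(cardholder travelling abroad | fraud alert, ¬genuine card theft) = 0.142000/0.158000 ≈ 0.8987.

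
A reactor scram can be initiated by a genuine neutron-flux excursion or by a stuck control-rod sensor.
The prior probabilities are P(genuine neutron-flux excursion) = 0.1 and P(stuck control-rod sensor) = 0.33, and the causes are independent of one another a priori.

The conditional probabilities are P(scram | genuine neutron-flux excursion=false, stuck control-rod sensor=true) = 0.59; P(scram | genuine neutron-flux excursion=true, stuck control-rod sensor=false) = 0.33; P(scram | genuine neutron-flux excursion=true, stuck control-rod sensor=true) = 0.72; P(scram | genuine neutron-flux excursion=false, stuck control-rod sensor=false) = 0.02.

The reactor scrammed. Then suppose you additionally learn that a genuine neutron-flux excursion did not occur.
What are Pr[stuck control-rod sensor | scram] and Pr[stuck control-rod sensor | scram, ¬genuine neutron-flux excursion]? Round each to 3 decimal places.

Pr[stuck control-rod sensor | scram] ≈ 0.853; Pr[stuck control-rod sensor | scram, ¬genuine neutron-flux excursion] ≈ 0.936

P(scram) = 0.02·0.9·0.67 + 0.59·0.9·0.33 + 0.33·0.1·0.67 + 0.72·0.1·0.33 = 0.012060 + 0.175230 + 0.022110 + 0.023760 = 0.233160
Of this, 0.198990 comes from 0.175230 + 0.023760 (the stuck control-rod sensor=true cases).
Hence the posterior is 0.198990/0.233160 ≈ 0.853.

Now condition on the additional information:
P(scram | ¬genuine neutron-flux excursion) = 0.02*0.67 + 0.59*0.33 = 0.013400 + 0.194700 = 0.208100
Restricting to configurations with stuck control-rod sensor present: 0.59*0.33 = 0.194700.
Hence the posterior is 0.194700/0.208100 ≈ 0.936.
With genuine neutron-flux excursion excluded, stuck control-rod sensor must carry more of the explanatory weight for the scram.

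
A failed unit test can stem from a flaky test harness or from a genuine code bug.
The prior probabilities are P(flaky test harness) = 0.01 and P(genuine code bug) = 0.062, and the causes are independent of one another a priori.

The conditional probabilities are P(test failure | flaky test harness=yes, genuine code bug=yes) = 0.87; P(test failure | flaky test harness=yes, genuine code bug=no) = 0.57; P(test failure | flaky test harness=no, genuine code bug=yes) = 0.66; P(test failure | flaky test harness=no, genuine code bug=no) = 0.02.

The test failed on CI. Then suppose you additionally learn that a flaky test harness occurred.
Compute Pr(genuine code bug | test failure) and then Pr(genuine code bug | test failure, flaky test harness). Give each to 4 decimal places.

Pr(genuine code bug | test failure) ≈ 0.6318; Pr(genuine code bug | test failure, flaky test harness) ≈ 0.0916

By total probability over the 4 (flaky test harness, genuine code bug) configurations:
  P(test failure) = 0.02·0.99·0.938 + 0.66·0.99·0.062 + 0.57·0.01·0.938 + 0.87·0.01·0.062
        = 0.018572 + 0.040511 + 0.005347 + 0.000539 = 0.064969
Keeping only the genuine code bug-present terms gives 0.041050, so
  P(genuine code bug | test failure) = 0.041050 / 0.064969 ≈ 0.6318

With the extra evidence:
Numerator (weight on configurations with genuine code bug): 0.87×0.062 = 0.053940
Denominator P(test failure | flaky test harness): 0.57×0.938 + 0.87×0.062 = 0.588600
P(genuine code bug | test failure, flaky test harness) = 0.053940/0.588600 ≈ 0.0916
This is intercausal reasoning (explaining away): once flaky test harness accounts for the test failure, genuine code bug becomes less likely.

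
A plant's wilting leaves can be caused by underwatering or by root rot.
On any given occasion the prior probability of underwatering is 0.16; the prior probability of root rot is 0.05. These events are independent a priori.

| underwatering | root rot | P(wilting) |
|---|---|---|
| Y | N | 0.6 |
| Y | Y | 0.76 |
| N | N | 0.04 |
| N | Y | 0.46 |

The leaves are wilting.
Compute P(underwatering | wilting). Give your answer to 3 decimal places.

Weight on underwatering=true, given the evidence: 0.091200 + 0.006080 = 0.097280
The normalizing constant is 0.04*0.84*0.95 + 0.46*0.84*0.05 + 0.6*0.16*0.95 + 0.76*0.16*0.05 = 0.148520
Posterior = 0.097280 / 0.148520 ≈ 0.655

P(underwatering | wilting) ≈ 0.655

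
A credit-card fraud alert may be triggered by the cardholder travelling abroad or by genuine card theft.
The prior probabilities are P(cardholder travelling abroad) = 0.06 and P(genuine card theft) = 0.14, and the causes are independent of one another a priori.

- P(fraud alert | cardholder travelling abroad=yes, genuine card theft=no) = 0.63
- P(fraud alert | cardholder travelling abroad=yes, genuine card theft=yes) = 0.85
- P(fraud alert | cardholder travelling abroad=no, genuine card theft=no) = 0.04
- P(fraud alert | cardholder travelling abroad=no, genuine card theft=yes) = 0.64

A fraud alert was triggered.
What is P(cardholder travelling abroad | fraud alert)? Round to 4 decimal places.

Enumerate the 4 (cardholder travelling abroad, genuine card theft) configurations and weight by the priors:
  P(fraud alert) = 0.04·0.94·0.86 + 0.64·0.94·0.14 + 0.63·0.06·0.86 + 0.85·0.06·0.14
        = 0.032336 + 0.084224 + 0.032508 + 0.007140 = 0.156208
Keeping only the cardholder travelling abroad-present terms gives 0.039648, so
  P(cardholder travelling abroad | fraud alert) = 0.039648 / 0.156208 ≈ 0.2538

P(cardholder travelling abroad | fraud alert) ≈ 0.2538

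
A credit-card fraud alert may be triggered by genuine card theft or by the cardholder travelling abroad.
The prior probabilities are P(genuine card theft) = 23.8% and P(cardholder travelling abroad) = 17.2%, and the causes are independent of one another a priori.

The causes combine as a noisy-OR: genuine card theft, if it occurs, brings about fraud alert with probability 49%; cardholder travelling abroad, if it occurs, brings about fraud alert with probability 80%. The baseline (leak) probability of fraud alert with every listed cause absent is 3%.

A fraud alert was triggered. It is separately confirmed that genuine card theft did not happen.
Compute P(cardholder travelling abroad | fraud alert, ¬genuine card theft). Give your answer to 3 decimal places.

Under noisy-OR, P(fraud alert | causes) = 1 − (1−0.03)·∏(1−qᵢ) over the active causes.
Sum P(fraud alert|·) weighted by the priors over both values of cardholder travelling abroad:
  P(fraud alert | ¬genuine card theft) = 0.03*0.828 + 0.806*0.172
        = 0.024840 + 0.138632 = 0.163472
Keeping only the cardholder travelling abroad-present terms gives 0.138632, so
  P(cardholder travelling abroad | fraud alert, ¬genuine card theft) = 0.138632 / 0.163472 ≈ 0.848

P(cardholder travelling abroad | fraud alert, ¬genuine card theft) ≈ 0.848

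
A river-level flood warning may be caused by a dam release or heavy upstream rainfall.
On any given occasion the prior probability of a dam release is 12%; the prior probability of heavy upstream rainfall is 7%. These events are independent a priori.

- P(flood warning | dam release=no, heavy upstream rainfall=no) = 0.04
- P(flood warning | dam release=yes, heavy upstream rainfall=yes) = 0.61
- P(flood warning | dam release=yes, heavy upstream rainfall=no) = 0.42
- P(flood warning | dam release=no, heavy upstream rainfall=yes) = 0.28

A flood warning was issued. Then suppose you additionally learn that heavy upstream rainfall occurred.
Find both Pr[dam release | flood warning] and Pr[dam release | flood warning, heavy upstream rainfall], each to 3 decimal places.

For the numerator, keep only dam release=true terms: 0.046872 + 0.005124 = 0.051996
Normalizer over all consistent configurations: 0.04×0.88×0.93 + 0.28×0.88×0.07 + 0.42×0.12×0.93 + 0.61×0.12×0.07 = 0.101980
Posterior = 0.051996 / 0.101980 ≈ 0.510

Now also conditioning on heavy upstream rainfall=true:
Enumerate both values of dam release and weight by the priors:
  P(flood warning | heavy upstream rainfall) = 0.28·0.88 + 0.61·0.12
        = 0.246400 + 0.073200 = 0.319600
Configurations with dam release contribute 0.073200, so
  P(dam release | flood warning, heavy upstream rainfall) = 0.073200 / 0.319600 ≈ 0.229

Pr[dam release | flood warning] ≈ 0.510; Pr[dam release | flood warning, heavy upstream rainfall] ≈ 0.229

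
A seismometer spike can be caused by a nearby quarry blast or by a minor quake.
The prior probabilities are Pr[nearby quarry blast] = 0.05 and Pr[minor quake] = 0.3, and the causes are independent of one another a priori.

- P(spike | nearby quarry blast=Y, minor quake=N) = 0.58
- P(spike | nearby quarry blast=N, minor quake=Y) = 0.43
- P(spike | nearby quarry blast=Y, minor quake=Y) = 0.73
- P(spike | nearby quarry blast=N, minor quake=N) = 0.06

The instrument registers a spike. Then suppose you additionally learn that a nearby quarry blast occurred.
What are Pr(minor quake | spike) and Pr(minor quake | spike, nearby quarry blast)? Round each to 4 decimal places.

Pr(minor quake | spike) ≈ 0.6892; Pr(minor quake | spike, nearby quarry blast) ≈ 0.3504

P(spike) = 0.06*0.95*0.7 + 0.43*0.95*0.3 + 0.58*0.05*0.7 + 0.73*0.05*0.3 = 0.039900 + 0.122550 + 0.020300 + 0.010950 = 0.193700
Of this, 0.133500 comes from 0.122550 + 0.010950 (the minor quake=true cases).
Hence the posterior is 0.133500/0.193700 ≈ 0.6892.

With the extra evidence:
Numerator (weight on configurations with minor quake): 0.73*0.3 = 0.219000
The normalizing constant is 0.58*0.7 + 0.73*0.3 = 0.625000
Posterior = 0.219000 / 0.625000 ≈ 0.3504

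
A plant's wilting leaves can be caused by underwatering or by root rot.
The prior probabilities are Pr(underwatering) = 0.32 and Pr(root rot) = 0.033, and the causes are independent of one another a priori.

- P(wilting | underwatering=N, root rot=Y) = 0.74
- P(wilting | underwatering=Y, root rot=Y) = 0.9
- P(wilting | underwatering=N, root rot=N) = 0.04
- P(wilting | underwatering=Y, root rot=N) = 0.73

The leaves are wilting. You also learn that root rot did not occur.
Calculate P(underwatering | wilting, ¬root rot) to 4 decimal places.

P(wilting | ¬root rot) = 0.04*0.68 + 0.73*0.32 = 0.027200 + 0.233600 = 0.260800
Of this, 0.233600 comes from 0.73*0.32 (the underwatering=true cases).
So P(underwatering | wilting, ¬root rot) = 0.233600/0.260800 ≈ 0.8957.

P(underwatering | wilting, ¬root rot) ≈ 0.8957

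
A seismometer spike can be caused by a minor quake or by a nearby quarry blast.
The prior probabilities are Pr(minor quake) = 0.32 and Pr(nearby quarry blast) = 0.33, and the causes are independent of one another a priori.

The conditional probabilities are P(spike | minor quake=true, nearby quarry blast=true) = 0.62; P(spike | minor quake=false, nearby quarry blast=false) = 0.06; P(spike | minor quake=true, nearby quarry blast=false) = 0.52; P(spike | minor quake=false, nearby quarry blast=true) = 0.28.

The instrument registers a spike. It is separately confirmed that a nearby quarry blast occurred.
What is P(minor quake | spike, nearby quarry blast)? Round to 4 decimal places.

Weight on minor quake=true, given the evidence: 0.62×0.32 = 0.198400
The normalizing constant is 0.28×0.68 + 0.62×0.32 = 0.388800
P(minor quake | spike, nearby quarry blast) = 0.198400/0.388800 ≈ 0.5103

P(minor quake | spike, nearby quarry blast) ≈ 0.5103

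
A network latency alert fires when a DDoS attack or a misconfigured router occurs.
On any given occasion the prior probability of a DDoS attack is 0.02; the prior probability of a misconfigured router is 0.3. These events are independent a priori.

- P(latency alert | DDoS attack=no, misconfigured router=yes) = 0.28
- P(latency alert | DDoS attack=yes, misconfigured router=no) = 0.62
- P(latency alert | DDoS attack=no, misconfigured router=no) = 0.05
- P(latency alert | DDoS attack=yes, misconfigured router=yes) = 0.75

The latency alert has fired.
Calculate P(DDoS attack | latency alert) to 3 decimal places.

For the numerator, keep only DDoS attack=true terms: 0.008680 + 0.004500 = 0.013180
Normalizer over all consistent configurations: 0.05·0.98·0.7 + 0.28·0.98·0.3 + 0.62·0.02·0.7 + 0.75·0.02·0.3 = 0.129800
P(DDoS attack | latency alert) = 0.013180/0.129800 ≈ 0.102

P(DDoS attack | latency alert) ≈ 0.102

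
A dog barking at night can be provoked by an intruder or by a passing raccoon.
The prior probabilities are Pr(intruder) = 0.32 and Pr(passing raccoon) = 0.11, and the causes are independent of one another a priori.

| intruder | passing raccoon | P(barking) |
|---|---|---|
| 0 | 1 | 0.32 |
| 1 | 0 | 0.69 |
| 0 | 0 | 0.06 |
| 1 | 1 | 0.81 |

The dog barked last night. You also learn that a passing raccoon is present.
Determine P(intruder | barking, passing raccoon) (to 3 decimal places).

P(intruder | barking, passing raccoon) ≈ 0.544

P(barking | passing raccoon) = 0.32×0.68 + 0.81×0.32 = 0.217600 + 0.259200 = 0.476800
Of this, 0.259200 comes from 0.81×0.32 (the intruder=true cases).
P(intruder | barking, passing raccoon) = 0.259200 / 0.476800 ≈ 0.544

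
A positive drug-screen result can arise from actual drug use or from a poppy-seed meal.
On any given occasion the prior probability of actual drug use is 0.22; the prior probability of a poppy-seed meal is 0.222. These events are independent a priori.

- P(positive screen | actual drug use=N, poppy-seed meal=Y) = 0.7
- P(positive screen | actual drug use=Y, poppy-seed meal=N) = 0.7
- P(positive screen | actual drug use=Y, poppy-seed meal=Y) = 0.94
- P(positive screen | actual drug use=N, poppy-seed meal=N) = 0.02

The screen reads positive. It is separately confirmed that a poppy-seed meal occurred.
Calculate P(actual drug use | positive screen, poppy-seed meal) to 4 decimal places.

Sum P(positive screen|·) weighted by the priors over both values of actual drug use:
  P(positive screen | poppy-seed meal) = 0.7×0.78 + 0.94×0.22
        = 0.546000 + 0.206800 = 0.752800
Keeping only the actual drug use-present terms gives 0.206800, so
  P(actual drug use | positive screen, poppy-seed meal) = 0.206800 / 0.752800 ≈ 0.2747

P(actual drug use | positive screen, poppy-seed meal) ≈ 0.2747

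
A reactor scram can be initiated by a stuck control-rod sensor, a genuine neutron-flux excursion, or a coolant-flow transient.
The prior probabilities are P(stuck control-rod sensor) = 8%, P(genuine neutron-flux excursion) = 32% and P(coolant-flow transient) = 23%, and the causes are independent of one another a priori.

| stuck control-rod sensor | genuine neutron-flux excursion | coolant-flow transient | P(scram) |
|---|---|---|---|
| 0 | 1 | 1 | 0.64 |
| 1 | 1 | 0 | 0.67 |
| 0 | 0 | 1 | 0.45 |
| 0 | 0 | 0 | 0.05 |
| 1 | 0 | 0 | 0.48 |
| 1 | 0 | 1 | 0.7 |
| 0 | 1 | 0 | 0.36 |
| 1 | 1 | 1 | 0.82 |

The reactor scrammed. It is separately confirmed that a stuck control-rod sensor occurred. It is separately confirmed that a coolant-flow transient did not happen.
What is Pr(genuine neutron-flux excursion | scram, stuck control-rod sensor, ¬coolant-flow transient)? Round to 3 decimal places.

Enumerate both values of genuine neutron-flux excursion and weight by the priors:
  P(scram | stuck control-rod sensor, ¬coolant-flow transient) = 0.48×0.68 + 0.67×0.32
        = 0.326400 + 0.214400 = 0.540800
Keeping only the genuine neutron-flux excursion-present terms gives 0.214400, so
  P(genuine neutron-flux excursion | scram, stuck control-rod sensor, ¬coolant-flow transient) = 0.214400 / 0.540800 ≈ 0.396

Pr(genuine neutron-flux excursion | scram, stuck control-rod sensor, ¬coolant-flow transient) ≈ 0.396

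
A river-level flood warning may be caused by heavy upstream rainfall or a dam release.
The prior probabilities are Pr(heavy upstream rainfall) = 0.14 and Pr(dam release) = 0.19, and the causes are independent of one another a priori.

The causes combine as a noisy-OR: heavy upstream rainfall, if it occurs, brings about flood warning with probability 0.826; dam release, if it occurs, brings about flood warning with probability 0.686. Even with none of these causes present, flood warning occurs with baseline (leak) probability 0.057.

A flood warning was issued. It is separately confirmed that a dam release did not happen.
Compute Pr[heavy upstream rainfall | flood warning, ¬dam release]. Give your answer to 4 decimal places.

Pr[heavy upstream rainfall | flood warning, ¬dam release] ≈ 0.7048

Under noisy-OR, P(flood warning | causes) = 1 − (1−0.057)·∏(1−qᵢ) over the active causes.
For the numerator, keep only heavy upstream rainfall=true terms: 0.835918×0.14 = 0.117029
Normalizer over all consistent configurations: 0.057×0.86 + 0.835918×0.14 = 0.166049
Posterior = 0.117029 / 0.166049 ≈ 0.7048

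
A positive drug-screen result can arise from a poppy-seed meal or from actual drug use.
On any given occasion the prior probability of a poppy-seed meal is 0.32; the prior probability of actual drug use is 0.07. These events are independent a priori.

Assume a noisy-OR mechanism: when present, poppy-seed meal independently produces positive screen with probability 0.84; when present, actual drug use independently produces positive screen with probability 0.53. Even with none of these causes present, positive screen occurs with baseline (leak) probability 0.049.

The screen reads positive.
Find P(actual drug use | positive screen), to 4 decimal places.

Under noisy-OR, P(positive screen | causes) = 1 − (1−0.049)·∏(1−qᵢ) over the active causes.
P(positive screen) = 0.049·0.68·0.93 + 0.55303·0.68·0.07 + 0.84784·0.32·0.93 + 0.928485·0.32·0.07 = 0.030988 + 0.026324 + 0.252317 + 0.020798 = 0.330427
Of this, 0.047122 comes from 0.026324 + 0.020798 (the actual drug use=true cases).
Hence the posterior is 0.047122/0.330427 ≈ 0.1426.

P(actual drug use | positive screen) ≈ 0.1426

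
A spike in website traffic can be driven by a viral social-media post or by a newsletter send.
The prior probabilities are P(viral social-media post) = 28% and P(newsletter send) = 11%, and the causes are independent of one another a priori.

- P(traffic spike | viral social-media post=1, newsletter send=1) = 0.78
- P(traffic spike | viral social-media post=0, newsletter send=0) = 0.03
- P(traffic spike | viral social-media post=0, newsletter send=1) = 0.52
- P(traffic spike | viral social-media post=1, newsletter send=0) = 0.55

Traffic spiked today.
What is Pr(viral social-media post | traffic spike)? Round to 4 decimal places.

Pr(viral social-media post | traffic spike) ≈ 0.7273

P(traffic spike) = 0.03*0.72*0.89 + 0.52*0.72*0.11 + 0.55*0.28*0.89 + 0.78*0.28*0.11 = 0.019224 + 0.041184 + 0.137060 + 0.024024 = 0.221492
The viral social-media post-present share is 0.137060 + 0.024024 = 0.161084.
Hence the posterior is 0.161084/0.221492 ≈ 0.7273.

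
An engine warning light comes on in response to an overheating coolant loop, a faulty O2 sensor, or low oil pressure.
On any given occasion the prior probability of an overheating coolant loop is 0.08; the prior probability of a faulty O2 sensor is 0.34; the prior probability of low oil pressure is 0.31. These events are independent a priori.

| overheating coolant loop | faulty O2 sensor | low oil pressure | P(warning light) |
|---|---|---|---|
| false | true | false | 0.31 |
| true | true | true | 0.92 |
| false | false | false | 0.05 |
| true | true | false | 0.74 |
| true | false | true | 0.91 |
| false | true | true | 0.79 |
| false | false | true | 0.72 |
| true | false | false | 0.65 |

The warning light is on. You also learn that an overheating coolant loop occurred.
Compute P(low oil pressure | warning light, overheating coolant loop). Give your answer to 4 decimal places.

P(low oil pressure | warning light, overheating coolant loop) ≈ 0.3762

For the numerator, keep only low oil pressure=true terms: 0.186186 + 0.096968 = 0.283154
The normalizing constant is 0.65*0.66*0.69 + 0.91*0.66*0.31 + 0.74*0.34*0.69 + 0.92*0.34*0.31 = 0.752768
Posterior = 0.283154 / 0.752768 ≈ 0.3762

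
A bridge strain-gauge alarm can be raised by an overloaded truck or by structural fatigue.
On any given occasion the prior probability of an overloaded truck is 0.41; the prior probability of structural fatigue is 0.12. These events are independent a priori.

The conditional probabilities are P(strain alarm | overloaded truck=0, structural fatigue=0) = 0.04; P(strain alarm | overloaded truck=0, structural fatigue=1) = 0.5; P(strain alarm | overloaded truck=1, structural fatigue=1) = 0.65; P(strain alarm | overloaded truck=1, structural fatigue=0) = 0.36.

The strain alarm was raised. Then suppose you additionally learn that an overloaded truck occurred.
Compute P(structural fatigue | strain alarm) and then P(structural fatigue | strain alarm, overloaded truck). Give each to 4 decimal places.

P(strain alarm) = 0.04*0.59*0.88 + 0.5*0.59*0.12 + 0.36*0.41*0.88 + 0.65*0.41*0.12 = 0.020768 + 0.035400 + 0.129888 + 0.031980 = 0.218036
Restricting to configurations with structural fatigue present: 0.035400 + 0.031980 = 0.067380.
Hence the posterior is 0.067380/0.218036 ≈ 0.3090.

Now also conditioning on overloaded truck=true:
Numerator (weight on configurations with structural fatigue): 0.65*0.12 = 0.078000
Denominator P(strain alarm | overloaded truck): 0.36*0.88 + 0.65*0.12 = 0.394800
Posterior = 0.078000 / 0.394800 ≈ 0.1976

P(structural fatigue | strain alarm) ≈ 0.3090; P(structural fatigue | strain alarm, overloaded truck) ≈ 0.1976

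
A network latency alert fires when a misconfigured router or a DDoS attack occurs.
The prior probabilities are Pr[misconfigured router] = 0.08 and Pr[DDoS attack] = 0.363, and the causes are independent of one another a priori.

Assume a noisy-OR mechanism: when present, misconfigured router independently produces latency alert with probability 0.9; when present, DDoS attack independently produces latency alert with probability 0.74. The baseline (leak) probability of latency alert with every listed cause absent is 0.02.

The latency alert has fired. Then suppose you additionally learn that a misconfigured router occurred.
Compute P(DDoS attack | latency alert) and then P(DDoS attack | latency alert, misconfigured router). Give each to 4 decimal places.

Under noisy-OR, P(latency alert | causes) = 1 − (1−0.02)·∏(1−qᵢ) over the active causes.
P(latency alert) = 0.02×0.92×0.637 + 0.7452×0.92×0.363 + 0.902×0.08×0.637 + 0.97452×0.08×0.363 = 0.011721 + 0.248867 + 0.045966 + 0.028300 = 0.334854
The DDoS attack-present share is 0.248867 + 0.028300 = 0.277167.
P(DDoS attack | latency alert) = 0.277167 / 0.334854 ≈ 0.8277

With the extra evidence:
For the numerator, keep only DDoS attack=true terms: 0.97452*0.363 = 0.353751
The normalizing constant is 0.902*0.637 + 0.97452*0.363 = 0.928325
P(DDoS attack | latency alert, misconfigured router) = 0.353751/0.928325 ≈ 0.3811

P(DDoS attack | latency alert) ≈ 0.8277; P(DDoS attack | latency alert, misconfigured router) ≈ 0.3811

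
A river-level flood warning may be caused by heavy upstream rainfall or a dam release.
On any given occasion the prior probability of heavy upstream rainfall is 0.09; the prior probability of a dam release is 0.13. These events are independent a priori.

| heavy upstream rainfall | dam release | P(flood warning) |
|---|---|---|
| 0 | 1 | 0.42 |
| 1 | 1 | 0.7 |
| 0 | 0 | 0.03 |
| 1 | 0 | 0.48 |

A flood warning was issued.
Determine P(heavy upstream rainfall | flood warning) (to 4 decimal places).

For the numerator, keep only heavy upstream rainfall=true terms: 0.037584 + 0.008190 = 0.045774
Normalizer over all consistent configurations: 0.03×0.91×0.87 + 0.42×0.91×0.13 + 0.48×0.09×0.87 + 0.7×0.09×0.13 = 0.119211
Posterior = 0.045774 / 0.119211 ≈ 0.3840

P(heavy upstream rainfall | flood warning) ≈ 0.3840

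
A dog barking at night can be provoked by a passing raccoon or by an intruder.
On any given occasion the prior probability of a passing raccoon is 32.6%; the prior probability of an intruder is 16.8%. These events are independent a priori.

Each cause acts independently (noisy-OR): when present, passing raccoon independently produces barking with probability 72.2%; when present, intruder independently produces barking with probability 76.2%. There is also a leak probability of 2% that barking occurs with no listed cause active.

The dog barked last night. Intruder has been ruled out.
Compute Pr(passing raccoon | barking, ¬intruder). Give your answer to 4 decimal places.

Under noisy-OR, P(barking | causes) = 1 − (1−0.02)·∏(1−qᵢ) over the active causes.
Sum P(barking|·) weighted by the priors over both values of passing raccoon:
  P(barking | ¬intruder) = 0.02*0.674 + 0.72756*0.326
        = 0.013480 + 0.237185 = 0.250665
Configurations with passing raccoon contribute 0.237185, so
  P(passing raccoon | barking, ¬intruder) = 0.237185 / 0.250665 ≈ 0.9462

Pr(passing raccoon | barking, ¬intruder) ≈ 0.9462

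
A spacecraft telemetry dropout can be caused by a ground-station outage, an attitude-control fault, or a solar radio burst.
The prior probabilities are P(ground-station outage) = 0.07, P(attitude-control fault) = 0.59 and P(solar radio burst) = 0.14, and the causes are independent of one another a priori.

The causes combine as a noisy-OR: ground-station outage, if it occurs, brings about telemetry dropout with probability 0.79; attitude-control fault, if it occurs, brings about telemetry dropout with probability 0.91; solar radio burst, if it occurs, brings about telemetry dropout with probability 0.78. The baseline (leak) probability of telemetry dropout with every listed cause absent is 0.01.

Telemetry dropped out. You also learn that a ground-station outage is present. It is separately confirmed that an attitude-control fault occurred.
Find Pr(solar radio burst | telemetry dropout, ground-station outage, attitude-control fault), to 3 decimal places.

Pr(solar radio burst | telemetry dropout, ground-station outage, attitude-control fault) ≈ 0.142

Under noisy-OR, P(telemetry dropout | causes) = 1 − (1−0.01)·∏(1−qᵢ) over the active causes.
By total probability over both values of solar radio burst:
  P(telemetry dropout | ground-station outage, attitude-control fault) = 0.981289*0.86 + 0.995884*0.14
        = 0.843909 + 0.139424 = 0.983333
Configurations with solar radio burst contribute 0.139424, so
  P(solar radio burst | telemetry dropout, ground-station outage, attitude-control fault) = 0.139424 / 0.983333 ≈ 0.142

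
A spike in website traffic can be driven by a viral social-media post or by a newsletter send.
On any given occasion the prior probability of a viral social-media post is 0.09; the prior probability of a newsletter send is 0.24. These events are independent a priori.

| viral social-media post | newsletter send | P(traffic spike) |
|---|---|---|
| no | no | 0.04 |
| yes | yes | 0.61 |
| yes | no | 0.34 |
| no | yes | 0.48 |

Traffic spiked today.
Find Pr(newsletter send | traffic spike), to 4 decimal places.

Sum P(traffic spike|·) weighted by the priors over the 4 (viral social-media post, newsletter send) configurations:
  P(traffic spike) = 0.04·0.91·0.76 + 0.48·0.91·0.24 + 0.34·0.09·0.76 + 0.61·0.09·0.24
        = 0.027664 + 0.104832 + 0.023256 + 0.013176 = 0.168928
The terms with newsletter send present sum to 0.118008, so
  P(newsletter send | traffic spike) = 0.118008 / 0.168928 ≈ 0.6986

Pr(newsletter send | traffic spike) ≈ 0.6986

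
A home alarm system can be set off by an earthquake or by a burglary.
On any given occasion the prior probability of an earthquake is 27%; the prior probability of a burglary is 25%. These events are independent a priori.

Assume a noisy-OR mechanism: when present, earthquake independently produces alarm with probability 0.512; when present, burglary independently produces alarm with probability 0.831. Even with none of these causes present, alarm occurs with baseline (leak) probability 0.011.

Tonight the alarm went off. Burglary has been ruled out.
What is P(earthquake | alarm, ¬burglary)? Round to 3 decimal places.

P(earthquake | alarm, ¬burglary) ≈ 0.946

Under noisy-OR, P(alarm | causes) = 1 − (1−0.011)·∏(1−qᵢ) over the active causes.
P(alarm | ¬burglary) = 0.011·0.73 + 0.517368·0.27 = 0.008030 + 0.139689 = 0.147719
Of this, 0.139689 comes from 0.517368·0.27 (the earthquake=true cases).
Hence the posterior is 0.139689/0.147719 ≈ 0.946.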